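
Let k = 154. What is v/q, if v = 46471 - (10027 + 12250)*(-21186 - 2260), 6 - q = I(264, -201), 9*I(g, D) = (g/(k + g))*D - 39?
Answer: 4253445963/199 ≈ 2.1374e+7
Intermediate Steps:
I(g, D) = -13/3 + D*g/(9*(154 + g)) (I(g, D) = ((g/(154 + g))*D - 39)/9 = (D*g/(154 + g) - 39)/9 = (-39 + D*g/(154 + g))/9 = -13/3 + D*g/(9*(154 + g)))
q = 1393/57 (q = 6 - (-6006 - 39*264 - 201*264)/(9*(154 + 264)) = 6 - (-6006 - 10296 - 53064)/(9*418) = 6 - (-69366)/(9*418) = 6 - 1*(-1051/57) = 6 + 1051/57 = 1393/57 ≈ 24.439)
v = 522353013 (v = 46471 - 22277*(-23446) = 46471 - 1*(-522306542) = 46471 + 522306542 = 522353013)
v/q = 522353013/(1393/57) = 522353013*(57/1393) = 4253445963/199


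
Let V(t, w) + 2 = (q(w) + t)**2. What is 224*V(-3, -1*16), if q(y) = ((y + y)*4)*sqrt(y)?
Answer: -58718688 + 688128*I ≈ -5.8719e+7 + 6.8813e+5*I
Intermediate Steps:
q(y) = 8*y**(3/2) (q(y) = ((2*y)*4)*sqrt(y) = (8*y)*sqrt(y) = 8*y**(3/2))
V(t, w) = -2 + (t + 8*w**(3/2))**2 (V(t, w) = -2 + (8*w**(3/2) + t)**2 = -2 + (t + 8*w**(3/2))**2)
224*V(-3, -1*16) = 224*(-2 + (-3 + 8*(-1*16)**(3/2))**2) = 224*(-2 + (-3 + 8*(-16)**(3/2))**2) = 224*(-2 + (-3 + 8*(-64*I))**2) = 224*(-2 + (-3 - 512*I)**2) = -448 + 224*(-3 - 512*I)**2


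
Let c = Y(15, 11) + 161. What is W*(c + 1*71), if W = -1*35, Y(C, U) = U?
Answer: -8505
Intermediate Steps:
W = -35
c = 172 (c = 11 + 161 = 172)
W*(c + 1*71) = -35*(172 + 1*71) = -35*(172 + 71) = -35*243 = -8505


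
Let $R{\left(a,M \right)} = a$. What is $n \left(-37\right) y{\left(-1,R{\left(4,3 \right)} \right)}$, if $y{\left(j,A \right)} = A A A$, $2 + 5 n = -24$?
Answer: $\frac{61568}{5} \approx 12314.0$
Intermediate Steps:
$n = - \frac{26}{5}$ ($n = - \frac{2}{5} + \frac{1}{5} \left(-24\right) = - \frac{2}{5} - \frac{24}{5} = - \frac{26}{5} \approx -5.2$)
$y{\left(j,A \right)} = A^{3}$ ($y{\left(j,A \right)} = A^{2} A = A^{3}$)
$n \left(-37\right) y{\left(-1,R{\left(4,3 \right)} \right)} = \left(- \frac{26}{5}\right) \left(-37\right) 4^{3} = \frac{962}{5} \cdot 64 = \frac{61568}{5}$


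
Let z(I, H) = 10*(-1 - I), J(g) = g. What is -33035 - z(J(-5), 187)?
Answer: -33075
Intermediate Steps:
z(I, H) = -10 - 10*I
-33035 - z(J(-5), 187) = -33035 - (-10 - 10*(-5)) = -33035 - (-10 + 50) = -33035 - 1*40 = -33035 - 40 = -33075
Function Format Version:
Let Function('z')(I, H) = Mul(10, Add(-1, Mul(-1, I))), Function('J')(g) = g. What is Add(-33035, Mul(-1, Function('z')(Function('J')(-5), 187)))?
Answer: -33075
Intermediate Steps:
Function('z')(I, H) = Add(-10, Mul(-10, I))
Add(-33035, Mul(-1, Function('z')(Function('J')(-5), 187))) = Add(-33035, Mul(-1, Add(-10, Mul(-10, -5)))) = Add(-33035, Mul(-1, Add(-10, 50))) = Add(-33035, Mul(-1, 40)) = Add(-33035, -40) = -33075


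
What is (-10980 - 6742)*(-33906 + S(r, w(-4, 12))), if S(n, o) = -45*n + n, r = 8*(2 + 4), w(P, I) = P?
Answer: 638310996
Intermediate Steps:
r = 48 (r = 8*6 = 48)
S(n, o) = -44*n
(-10980 - 6742)*(-33906 + S(r, w(-4, 12))) = (-10980 - 6742)*(-33906 - 44*48) = -17722*(-33906 - 2112) = -17722*(-36018) = 638310996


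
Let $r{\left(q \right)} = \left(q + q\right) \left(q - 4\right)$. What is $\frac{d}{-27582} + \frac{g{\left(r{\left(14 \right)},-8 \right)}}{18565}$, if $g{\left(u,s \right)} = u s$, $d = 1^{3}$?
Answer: $- \frac{12360449}{102411966} \approx -0.12069$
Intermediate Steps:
$d = 1$
$r{\left(q \right)} = 2 q \left(-4 + q\right)$
$g{\left(u,s \right)} = s u$
$\frac{d}{-27582} + \frac{g{\left(r{\left(14 \right)},-8 \right)}}{18565} = 1 \frac{1}{-27582} + \frac{\left(-8\right) 2 \cdot 14 \left(-4 + 14\right)}{18565} = 1 \left(- \frac{1}{27582}\right) + - 8 \cdot 2 \cdot 14 \cdot 10 \cdot \frac{1}{18565} = - \frac{1}{27582} + \left(-8\right) 280 \cdot \frac{1}{18565} = - \frac{1}{27582} - \frac{448}{3713} = - \frac{12360449}{102411966}$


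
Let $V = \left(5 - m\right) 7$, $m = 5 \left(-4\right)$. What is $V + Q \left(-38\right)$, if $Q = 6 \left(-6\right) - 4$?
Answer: $1695$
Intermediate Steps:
$m = -20$
$Q = -40$ ($Q = -36 - 4 = -40$)
$V = 175$ ($V = \left(5 - -20\right) 7 = \left(5 + 20\right) 7 = 25 \cdot 7 = 175$)
$V + Q \left(-38\right) = 175 - -1520 = 175 + 1520 = 1695$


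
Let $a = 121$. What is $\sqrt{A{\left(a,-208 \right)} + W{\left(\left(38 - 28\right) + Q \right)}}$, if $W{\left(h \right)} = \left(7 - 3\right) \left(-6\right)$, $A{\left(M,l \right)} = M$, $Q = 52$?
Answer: $\sqrt{97} \approx 9.8489$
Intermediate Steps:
$W{\left(h \right)} = -24$ ($W{\left(h \right)} = 4 \left(-6\right) = -24$)
$\sqrt{A{\left(a,-208 \right)} + W{\left(\left(38 - 28\right) + Q \right)}} = \sqrt{121 - 24} = \sqrt{97}$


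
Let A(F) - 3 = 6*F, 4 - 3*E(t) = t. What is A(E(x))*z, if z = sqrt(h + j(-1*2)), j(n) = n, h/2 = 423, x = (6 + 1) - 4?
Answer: 10*sqrt(211) ≈ 145.26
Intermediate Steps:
x = 3 (x = 7 - 4 = 3)
h = 846 (h = 2*423 = 846)
E(t) = 4/3 - t/3
A(F) = 3 + 6*F
z = 2*sqrt(211) (z = sqrt(846 - 1*2) = sqrt(846 - 2) = sqrt(844) = 2*sqrt(211) ≈ 29.052)
A(E(x))*z = (3 + 6*(4/3 - 1/3*3))*(2*sqrt(211)) = (3 + 6*(4/3 - 1))*(2*sqrt(211)) = (3 + 6*(1/3))*(2*sqrt(211)) = (3 + 2)*(2*sqrt(211)) = 5*(2*sqrt(211)) = 10*sqrt(211)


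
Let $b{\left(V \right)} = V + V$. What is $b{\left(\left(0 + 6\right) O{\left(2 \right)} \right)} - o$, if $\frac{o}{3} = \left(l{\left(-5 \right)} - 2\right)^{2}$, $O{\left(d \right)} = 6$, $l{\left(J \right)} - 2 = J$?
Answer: $-3$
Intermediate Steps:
$l{\left(J \right)} = 2 + J$
$o = 75$ ($o = 3 \left(\left(2 - 5\right) - 2\right)^{2} = 3 \left(-3 - 2\right)^{2} = 3 \left(-5\right)^{2} = 3 \cdot 25 = 75$)
$b{\left(V \right)} = 2 V$
$b{\left(\left(0 + 6\right) O{\left(2 \right)} \right)} - o = 2 \left(0 + 6\right) 6 - 75 = 2 \cdot 6 \cdot 6 - 75 = 2 \cdot 36 - 75 = 72 - 75 = -3$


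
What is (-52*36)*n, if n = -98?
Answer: 183456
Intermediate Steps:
(-52*36)*n = -52*36*(-98) = -1872*(-98) = 183456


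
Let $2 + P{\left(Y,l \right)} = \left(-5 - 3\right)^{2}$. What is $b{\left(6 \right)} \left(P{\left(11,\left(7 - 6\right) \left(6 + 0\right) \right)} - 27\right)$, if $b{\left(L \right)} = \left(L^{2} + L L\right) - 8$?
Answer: $2240$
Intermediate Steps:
$P{\left(Y,l \right)} = 62$ ($P{\left(Y,l \right)} = -2 + \left(-5 - 3\right)^{2} = -2 + \left(-8\right)^{2} = -2 + 64 = 62$)
$b{\left(L \right)} = -8 + 2 L^{2}$ ($b{\left(L \right)} = \left(L^{2} + L^{2}\right) - 8 = 2 L^{2} - 8 = -8 + 2 L^{2}$)
$b{\left(6 \right)} \left(P{\left(11,\left(7 - 6\right) \left(6 + 0\right) \right)} - 27\right) = \left(-8 + 2 \cdot 6^{2}\right) \left(62 - 27\right) = \left(-8 + 2 \cdot 36\right) \left(62 + \left(-42 + 15\right)\right) = \left(-8 + 72\right) \left(62 - 27\right) = 64 \cdot 35 = 2240$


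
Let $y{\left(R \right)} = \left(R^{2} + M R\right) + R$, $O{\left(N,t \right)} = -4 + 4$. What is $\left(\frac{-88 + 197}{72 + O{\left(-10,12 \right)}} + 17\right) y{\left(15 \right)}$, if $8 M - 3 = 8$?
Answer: $\frac{926435}{192} \approx 4825.2$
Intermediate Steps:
$O{\left(N,t \right)} = 0$
$M = \frac{11}{8}$ ($M = \frac{3}{8} + \frac{1}{8} \cdot 8 = \frac{3}{8} + 1 = \frac{11}{8} \approx 1.375$)
$y{\left(R \right)} = R^{2} + \frac{19 R}{8}$ ($y{\left(R \right)} = \left(R^{2} + \frac{11 R}{8}\right) + R = R^{2} + \frac{19 R}{8}$)
$\left(\frac{-88 + 197}{72 + O{\left(-10,12 \right)}} + 17\right) y{\left(15 \right)} = \left(\frac{-88 + 197}{72 + 0} + 17\right) \frac{1}{8} \cdot 15 \left(19 + 8 \cdot 15\right) = \left(\frac{109}{72} + 17\right) \frac{1}{8} \cdot 15 \left(19 + 120\right) = \left(109 \cdot \frac{1}{72} + 17\right) \frac{1}{8} \cdot 15 \cdot 139 = \left(\frac{109}{72} + 17\right) \frac{2085}{8} = \frac{1333}{72} \cdot \frac{2085}{8} = \frac{926435}{192}$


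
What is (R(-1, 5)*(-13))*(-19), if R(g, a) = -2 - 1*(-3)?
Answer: 247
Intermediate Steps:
R(g, a) = 1 (R(g, a) = -2 + 3 = 1)
(R(-1, 5)*(-13))*(-19) = (1*(-13))*(-19) = -13*(-19) = 247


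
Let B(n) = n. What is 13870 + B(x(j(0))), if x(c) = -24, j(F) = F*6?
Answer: 13846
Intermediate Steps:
j(F) = 6*F
13870 + B(x(j(0))) = 13870 - 24 = 13846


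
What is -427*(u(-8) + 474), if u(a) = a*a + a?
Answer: -226310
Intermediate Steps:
u(a) = a + a**2 (u(a) = a**2 + a = a + a**2)
-427*(u(-8) + 474) = -427*(-8*(1 - 8) + 474) = -427*(-8*(-7) + 474) = -427*(56 + 474) = -427*530 = -226310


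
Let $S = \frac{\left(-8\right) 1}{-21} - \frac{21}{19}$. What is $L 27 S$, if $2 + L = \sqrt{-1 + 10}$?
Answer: $- \frac{2601}{133} \approx -19.556$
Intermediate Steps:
$S = - \frac{289}{399}$ ($S = \left(-8\right) \left(- \frac{1}{21}\right) - \frac{21}{19} = \frac{8}{21} - \frac{21}{19} = - \frac{289}{399} \approx -0.72431$)
$L = 1$ ($L = -2 + \sqrt{-1 + 10} = -2 + \sqrt{9} = -2 + 3 = 1$)
$L 27 S = 1 \cdot 27 \left(- \frac{289}{399}\right) = 27 \left(- \frac{289}{399}\right) = - \frac{2601}{133}$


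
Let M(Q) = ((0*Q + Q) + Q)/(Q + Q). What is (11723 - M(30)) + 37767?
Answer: 49489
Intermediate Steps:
M(Q) = 1 (M(Q) = ((0 + Q) + Q)/((2*Q)) = (Q + Q)*(1/(2*Q)) = (2*Q)*(1/(2*Q)) = 1)
(11723 - M(30)) + 37767 = (11723 - 1*1) + 37767 = (11723 - 1) + 37767 = 11722 + 37767 = 49489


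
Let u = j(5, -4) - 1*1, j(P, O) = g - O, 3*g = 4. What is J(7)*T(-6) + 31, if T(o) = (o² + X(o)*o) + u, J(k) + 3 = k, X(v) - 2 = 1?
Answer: 361/3 ≈ 120.33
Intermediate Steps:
g = 4/3 (g = (⅓)*4 = 4/3 ≈ 1.3333)
X(v) = 3 (X(v) = 2 + 1 = 3)
J(k) = -3 + k
j(P, O) = 4/3 - O
u = 13/3 (u = (4/3 - 1*(-4)) - 1*1 = (4/3 + 4) - 1 = 16/3 - 1 = 13/3 ≈ 4.3333)
T(o) = 13/3 + o² + 3*o (T(o) = (o² + 3*o) + 13/3 = 13/3 + o² + 3*o)
J(7)*T(-6) + 31 = (-3 + 7)*(13/3 + (-6)² + 3*(-6)) + 31 = 4*(13/3 + 36 - 18) + 31 = 4*(67/3) + 31 = 268/3 + 31 = 361/3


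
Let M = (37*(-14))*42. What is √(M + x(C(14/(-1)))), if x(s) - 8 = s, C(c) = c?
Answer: 3*I*√2418 ≈ 147.52*I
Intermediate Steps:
x(s) = 8 + s
M = -21756 (M = -518*42 = -21756)
√(M + x(C(14/(-1)))) = √(-21756 + (8 + 14/(-1))) = √(-21756 + (8 + 14*(-1))) = √(-21756 + (8 - 14)) = √(-21756 - 6) = √(-21762) = 3*I*√2418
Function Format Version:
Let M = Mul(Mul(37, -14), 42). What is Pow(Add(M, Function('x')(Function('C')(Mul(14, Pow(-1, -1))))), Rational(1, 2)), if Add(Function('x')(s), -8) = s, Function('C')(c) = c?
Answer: Mul(3, I, Pow(2418, Rational(1, 2))) ≈ Mul(147.52, I)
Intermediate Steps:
Function('x')(s) = Add(8, s)
M = -21756 (M = Mul(-518, 42) = -21756)
Pow(Add(M, Function('x')(Function('C')(Mul(14, Pow(-1, -1))))), Rational(1, 2)) = Pow(Add(-21756, Add(8, Mul(14, Pow(-1, -1)))), Rational(1, 2)) = Pow(Add(-21756, Add(8, Mul(14, -1))), Rational(1, 2)) = Pow(Add(-21756, Add(8, -14)), Rational(1, 2)) = Pow(Add(-21756, -6), Rational(1, 2)) = Pow(-21762, Rational(1, 2)) = Mul(3, I, Pow(2418, Rational(1, 2)))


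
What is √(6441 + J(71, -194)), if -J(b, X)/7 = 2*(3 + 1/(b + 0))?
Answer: √32256365/71 ≈ 79.993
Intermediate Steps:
J(b, X) = -42 - 14/b (J(b, X) = -14*(3 + 1/(b + 0)) = -14*(3 + 1/b) = -7*(6 + 2/b) = -42 - 14/b)
√(6441 + J(71, -194)) = √(6441 + (-42 - 14/71)) = √(6441 - 2996/71) = √(454315/71) = √32256365/71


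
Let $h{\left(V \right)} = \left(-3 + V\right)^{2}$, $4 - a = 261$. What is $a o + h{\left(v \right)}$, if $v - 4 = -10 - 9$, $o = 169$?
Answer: $-43109$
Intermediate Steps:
$a = -257$ ($a = 4 - 261 = -257$)
$v = -15$ ($v = 4 - 19 = -15$)
$a o + h{\left(v \right)} = \left(-257\right) 169 + \left(-3 - 15\right)^{2} = -43433 + \left(-18\right)^{2} = -43433 + 324 = -43109$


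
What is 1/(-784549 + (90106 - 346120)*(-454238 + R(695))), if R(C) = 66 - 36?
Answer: 1/116282822363 ≈ 8.5997e-12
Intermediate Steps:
R(C) = 30
1/(-784549 + (90106 - 346120)*(-454238 + R(695))) = 1/(-784549 + (90106 - 346120)*(-454238 + 30)) = 1/(-784549 - 256014*(-454208)) = 1/(-784549 + 116283606912) = 1/116282822363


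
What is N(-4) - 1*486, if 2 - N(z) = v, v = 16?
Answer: -500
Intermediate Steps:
N(z) = -14 (N(z) = 2 - 1*16 = 2 - 16 = -14)
N(-4) - 1*486 = -14 - 1*486 = -14 - 486 = -500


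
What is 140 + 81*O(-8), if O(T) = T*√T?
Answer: 140 - 1296*I*√2 ≈ 140.0 - 1832.8*I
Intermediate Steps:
O(T) = T^(3/2)
140 + 81*O(-8) = 140 + 81*(-8)^(3/2) = 140 + 81*(-16*I*√2) = 140 - 1296*I*√2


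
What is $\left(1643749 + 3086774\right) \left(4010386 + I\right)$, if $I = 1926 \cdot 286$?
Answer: $21576965579106$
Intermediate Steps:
$I = 550836$
$\left(1643749 + 3086774\right) \left(4010386 + I\right) = \left(1643749 + 3086774\right) \left(4010386 + 550836\right) = 4730523 \cdot 4561222 = 21576965579106$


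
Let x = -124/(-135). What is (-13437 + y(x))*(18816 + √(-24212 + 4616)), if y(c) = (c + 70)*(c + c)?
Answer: -1521053910656/6075 - 485029946*I*√4899/18225 ≈ -2.5038e+8 - 1.8628e+6*I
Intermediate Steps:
x = 124/135 (x = -124*(-1/135) = 124/135 ≈ 0.91852)
y(c) = 2*c*(70 + c) (y(c) = (70 + c)*(2*c) = 2*c*(70 + c))
(-13437 + y(x))*(18816 + √(-24212 + 4616)) = (-13437 + 2*(124/135)*(70 + 124/135))*(18816 + √(-24212 + 4616)) = (-13437 + 2*(124/135)*(9574/135))*(18816 + √(-19596)) = (-13437 + 2374352/18225)*(18816 + 2*I*√4899) = -242514973*(18816 + 2*I*√4899)/18225 = -1521053910656/6075 - 485029946*I*√4899/18225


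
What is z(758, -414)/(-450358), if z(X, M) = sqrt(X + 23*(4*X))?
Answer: -sqrt(70494)/450358 ≈ -0.00058955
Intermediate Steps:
z(X, M) = sqrt(93)*sqrt(X) (z(X, M) = sqrt(X + 92*X) = sqrt(93*X) = sqrt(93)*sqrt(X))
z(758, -414)/(-450358) = (sqrt(93)*sqrt(758))/(-450358) = sqrt(70494)*(-1/450358) = -sqrt(70494)/450358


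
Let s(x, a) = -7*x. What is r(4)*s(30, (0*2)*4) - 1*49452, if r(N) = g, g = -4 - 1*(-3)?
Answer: -49242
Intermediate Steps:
g = -1 (g = -4 + 3 = -1)
r(N) = -1
r(4)*s(30, (0*2)*4) - 1*49452 = -(-7)*30 - 1*49452 = -1*(-210) - 49452 = 210 - 49452 = -49242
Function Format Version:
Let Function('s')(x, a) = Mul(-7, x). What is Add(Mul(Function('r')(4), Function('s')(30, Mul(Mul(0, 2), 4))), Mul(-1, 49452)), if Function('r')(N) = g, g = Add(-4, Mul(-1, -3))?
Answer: -49242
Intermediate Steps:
g = -1 (g = Add(-4, 3) = -1)
Function('r')(N) = -1
Add(Mul(Function('r')(4), Function('s')(30, Mul(Mul(0, 2), 4))), Mul(-1, 49452)) = Add(Mul(-1, Mul(-7, 30)), Mul(-1, 49452)) = Add(Mul(-1, -210), -49452) = Add(210, -49452) = -49242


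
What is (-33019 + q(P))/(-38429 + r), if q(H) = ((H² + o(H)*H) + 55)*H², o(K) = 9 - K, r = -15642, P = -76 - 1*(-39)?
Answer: 413601/54071 ≈ 7.6492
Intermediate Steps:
P = -37 (P = -76 + 39 = -37)
q(H) = H²*(55 + H² + H*(9 - H)) (q(H) = ((H² + (9 - H)*H) + 55)*H² = ((H² + H*(9 - H)) + 55)*H² = (55 + H² + H*(9 - H))*H² = H²*(55 + H² + H*(9 - H)))
(-33019 + q(P))/(-38429 + r) = (-33019 + (-37)²*(55 + 9*(-37)))/(-38429 - 15642) = (-33019 + 1369*(55 - 333))/(-54071) = (-33019 + 1369*(-278))*(-1/54071) = (-33019 - 380582)*(-1/54071) = -413601*(-1/54071) = 413601/54071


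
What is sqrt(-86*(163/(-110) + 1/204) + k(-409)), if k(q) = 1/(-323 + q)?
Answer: sqrt(14874248506755)/342210 ≈ 11.270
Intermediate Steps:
sqrt(-86*(163/(-110) + 1/204) + k(-409)) = sqrt(-86*(163/(-110) + 1/204) + 1/(-323 - 409)) = sqrt(-86*(163*(-1/110) + 1/204) + 1/(-732)) = sqrt(-86*(-163/110 + 1/204) - 1/732) = sqrt(-86*(-16571/11220) - 1/732) = sqrt(712553/5610 - 1/732) = sqrt(86930531/684420) = sqrt(14874248506755)/342210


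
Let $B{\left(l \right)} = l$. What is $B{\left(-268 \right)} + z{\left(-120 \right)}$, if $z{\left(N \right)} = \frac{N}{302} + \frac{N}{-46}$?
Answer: $- \frac{923084}{3473} \approx -265.79$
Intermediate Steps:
$z{\left(N \right)} = - \frac{64 N}{3473}$ ($z{\left(N \right)} = N \frac{1}{302} + N \left(- \frac{1}{46}\right) = \frac{N}{302} - \frac{N}{46} = - \frac{64 N}{3473}$)
$B{\left(-268 \right)} + z{\left(-120 \right)} = -268 - - \frac{7680}{3473} = -268 + \frac{7680}{3473} = - \frac{923084}{3473}$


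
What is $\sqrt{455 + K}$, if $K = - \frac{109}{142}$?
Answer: $\frac{\sqrt{9159142}}{142} \approx 21.313$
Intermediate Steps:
$K = - \frac{109}{142}$ ($K = \left(-109\right) \frac{1}{142} = - \frac{109}{142} \approx -0.76761$)
$\sqrt{455 + K} = \sqrt{455 - \frac{109}{142}} = \sqrt{\frac{64501}{142}} = \frac{\sqrt{9159142}}{142}$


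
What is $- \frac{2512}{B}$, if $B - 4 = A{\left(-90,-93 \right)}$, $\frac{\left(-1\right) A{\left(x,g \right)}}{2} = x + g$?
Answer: $- \frac{1256}{185} \approx -6.7892$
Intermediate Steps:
$A{\left(x,g \right)} = - 2 g - 2 x$ ($A{\left(x,g \right)} = - 2 \left(x + g\right) = - 2 \left(g + x\right) = - 2 g - 2 x$)
$B = 370$ ($B = 4 - -366 = 4 + \left(186 + 180\right) = 4 + 366 = 370$)
$- \frac{2512}{B} = - \frac{2512}{370} = \left(-2512\right) \frac{1}{370} = - \frac{1256}{185}$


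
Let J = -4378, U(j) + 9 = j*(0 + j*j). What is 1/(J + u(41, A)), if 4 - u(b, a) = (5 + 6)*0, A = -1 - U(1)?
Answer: -1/4374 ≈ -0.00022862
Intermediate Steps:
U(j) = -9 + j**3 (U(j) = -9 + j*(0 + j*j) = -9 + j*(0 + j**2) = -9 + j*j**2 = -9 + j**3)
A = 7 (A = -1 - (-9 + 1**3) = -1 - (-9 + 1) = -1 - 1*(-8) = -1 + 8 = 7)
u(b, a) = 4 (u(b, a) = 4 - (5 + 6)*0 = 4 - 11*0 = 4 - 1*0 = 4 + 0 = 4)
1/(J + u(41, A)) = 1/(-4378 + 4) = 1/(-4374) = -1/4374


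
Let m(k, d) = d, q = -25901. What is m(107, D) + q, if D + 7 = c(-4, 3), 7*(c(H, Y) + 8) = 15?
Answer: -181397/7 ≈ -25914.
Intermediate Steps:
c(H, Y) = -41/7 (c(H, Y) = -8 + (1/7)*15 = -8 + 15/7 = -41/7)
D = -90/7 (D = -7 - 41/7 = -90/7 ≈ -12.857)
m(107, D) + q = -90/7 - 25901 = -181397/7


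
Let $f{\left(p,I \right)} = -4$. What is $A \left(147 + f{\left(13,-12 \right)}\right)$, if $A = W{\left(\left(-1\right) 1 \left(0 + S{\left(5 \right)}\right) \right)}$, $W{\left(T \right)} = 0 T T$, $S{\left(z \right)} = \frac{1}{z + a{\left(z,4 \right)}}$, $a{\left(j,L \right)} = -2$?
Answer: $0$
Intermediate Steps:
$S{\left(z \right)} = \frac{1}{-2 + z}$ ($S{\left(z \right)} = \frac{1}{z - 2} = \frac{1}{-2 + z}$)
$W{\left(T \right)} = 0$ ($W{\left(T \right)} = 0 T = 0$)
$A = 0$
$A \left(147 + f{\left(13,-12 \right)}\right) = 0 \left(147 - 4\right) = 0 \cdot 143 = 0$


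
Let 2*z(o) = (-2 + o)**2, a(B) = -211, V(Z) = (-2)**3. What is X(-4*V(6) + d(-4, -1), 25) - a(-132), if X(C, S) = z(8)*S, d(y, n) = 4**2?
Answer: 661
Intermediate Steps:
V(Z) = -8
d(y, n) = 16
z(o) = (-2 + o)**2/2
X(C, S) = 18*S (X(C, S) = ((-2 + 8)**2/2)*S = ((1/2)*6**2)*S = ((1/2)*36)*S = 18*S)
X(-4*V(6) + d(-4, -1), 25) - a(-132) = 18*25 - 1*(-211) = 450 + 211 = 661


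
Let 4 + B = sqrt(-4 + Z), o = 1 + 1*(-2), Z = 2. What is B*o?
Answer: 4 - I*sqrt(2) ≈ 4.0 - 1.4142*I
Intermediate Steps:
o = -1 (o = 1 - 2 = -1)
B = -4 + I*sqrt(2) (B = -4 + sqrt(-4 + 2) = -4 + sqrt(-2) = -4 + I*sqrt(2) ≈ -4.0 + 1.4142*I)
B*o = (-4 + I*sqrt(2))*(-1) = 4 - I*sqrt(2)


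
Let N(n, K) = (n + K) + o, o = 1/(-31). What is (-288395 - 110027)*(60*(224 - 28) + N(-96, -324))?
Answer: -140060871458/31 ≈ -4.5181e+9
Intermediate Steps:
o = -1/31 ≈ -0.032258
N(n, K) = -1/31 + K + n (N(n, K) = (n + K) - 1/31 = (K + n) - 1/31 = -1/31 + K + n)
(-288395 - 110027)*(60*(224 - 28) + N(-96, -324)) = (-288395 - 110027)*(60*(224 - 28) + (-1/31 - 324 - 96)) = -398422*(60*196 - 13021/31) = -398422*(11760 - 13021/31) = -398422*351539/31 = -140060871458/31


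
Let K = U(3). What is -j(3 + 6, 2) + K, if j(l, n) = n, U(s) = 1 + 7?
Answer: 6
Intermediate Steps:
U(s) = 8
K = 8
-j(3 + 6, 2) + K = -1*2 + 8 = -2 + 8 = 6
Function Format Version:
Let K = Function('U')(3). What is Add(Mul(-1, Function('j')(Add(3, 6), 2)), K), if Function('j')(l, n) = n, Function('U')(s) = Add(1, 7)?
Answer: 6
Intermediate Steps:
Function('U')(s) = 8
K = 8
Add(Mul(-1, Function('j')(Add(3, 6), 2)), K) = Add(Mul(-1, 2), 8) = Add(-2, 8) = 6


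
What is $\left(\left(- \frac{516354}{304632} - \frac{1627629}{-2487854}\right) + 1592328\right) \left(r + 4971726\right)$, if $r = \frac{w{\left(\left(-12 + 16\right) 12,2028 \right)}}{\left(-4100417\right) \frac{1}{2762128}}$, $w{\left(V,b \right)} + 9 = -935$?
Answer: $\frac{1025208441823218457364201593571}{129484324534152774} \approx 7.9176 \cdot 10^{12}$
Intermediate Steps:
$w{\left(V,b \right)} = -944$ ($w{\left(V,b \right)} = -9 - 935 = -944$)
$r = \frac{2607448832}{4100417}$ ($r = - \frac{944}{\left(-4100417\right) \frac{1}{2762128}} = - \frac{944}{- \frac{4100417}{2762128}} = \left(-944\right) \left(- \frac{2762128}{4100417}\right) = \frac{2607448832}{4100417} \approx 635.9$)
$\left(\left(- \frac{516354}{304632} - \frac{1627629}{-2487854}\right) + 1592328\right) \left(r + 4971726\right) = \left(\left(- \frac{516354}{304632} - \frac{1627629}{-2487854}\right) + 1592328\right) \left(\frac{2607448832}{4100417} + 4971726\right) = \left(\left(\left(-516354\right) \frac{1}{304632} - - \frac{1627629}{2487854}\right) + 1592328\right) \frac{20388757258574}{4100417} = \left(\left(- \frac{86059}{50772} + \frac{1627629}{2487854}\right) + 1592328\right) \frac{20388757258574}{4100417} = \left(- \frac{65732123899}{63156661644} + 1592328\right) \frac{20388757258574}{4100417} = \frac{100566054990143333}{63156661644} \cdot \frac{20388757258574}{4100417} = \frac{1025208441823218457364201593571}{129484324534152774}$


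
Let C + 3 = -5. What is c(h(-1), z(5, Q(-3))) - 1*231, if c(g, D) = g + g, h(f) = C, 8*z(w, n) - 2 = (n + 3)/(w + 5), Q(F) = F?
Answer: -247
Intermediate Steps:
C = -8 (C = -3 - 5 = -8)
z(w, n) = ¼ + (3 + n)/(8*(5 + w)) (z(w, n) = ¼ + ((n + 3)/(w + 5))/8 = ¼ + ((3 + n)/(5 + w))/8 = ¼ + (3 + n)/(8*(5 + w)))
h(f) = -8
c(g, D) = 2*g
c(h(-1), z(5, Q(-3))) - 1*231 = 2*(-8) - 1*231 = -16 - 231 = -247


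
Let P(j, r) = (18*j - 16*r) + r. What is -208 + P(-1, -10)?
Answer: -76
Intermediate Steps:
P(j, r) = -15*r + 18*j (P(j, r) = (-16*r + 18*j) + r = -15*r + 18*j)
-208 + P(-1, -10) = -208 + (-15*(-10) + 18*(-1)) = -208 + (150 - 18) = -208 + 132 = -76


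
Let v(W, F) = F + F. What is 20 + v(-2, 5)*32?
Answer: 340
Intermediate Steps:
v(W, F) = 2*F
20 + v(-2, 5)*32 = 20 + (2*5)*32 = 20 + 10*32 = 20 + 320 = 340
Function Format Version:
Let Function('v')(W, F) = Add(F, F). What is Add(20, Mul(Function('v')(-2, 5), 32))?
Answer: 340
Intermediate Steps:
Function('v')(W, F) = Mul(2, F)
Add(20, Mul(Function('v')(-2, 5), 32)) = Add(20, Mul(Mul(2, 5), 32)) = Add(20, Mul(10, 32)) = Add(20, 320) = 340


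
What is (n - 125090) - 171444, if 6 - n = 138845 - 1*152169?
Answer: -283204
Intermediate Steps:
n = 13330 (n = 6 - (138845 - 1*152169) = 6 - (138845 - 152169) = 6 - 1*(-13324) = 6 + 13324 = 13330)
(n - 125090) - 171444 = (13330 - 125090) - 171444 = -111760 - 171444 = -283204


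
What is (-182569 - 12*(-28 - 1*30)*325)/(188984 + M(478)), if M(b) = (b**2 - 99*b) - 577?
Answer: 43631/369569 ≈ 0.11806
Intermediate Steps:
M(b) = -577 + b**2 - 99*b
(-182569 - 12*(-28 - 1*30)*325)/(188984 + M(478)) = (-182569 - 12*(-28 - 1*30)*325)/(188984 + (-577 + 478**2 - 99*478)) = (-182569 - 12*(-28 - 30)*325)/(188984 + (-577 + 228484 - 47322)) = (-182569 - 12*(-58)*325)/(188984 + 180585) = (-182569 + 696*325)/369569 = (-182569 + 226200)*(1/369569) = 43631*(1/369569) = 43631/369569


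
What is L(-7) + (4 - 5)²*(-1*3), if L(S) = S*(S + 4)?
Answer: 18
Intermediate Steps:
L(S) = S*(4 + S)
L(-7) + (4 - 5)²*(-1*3) = -7*(4 - 7) + (4 - 5)²*(-1*3) = -7*(-3) + (-1)²*(-3) = 21 + 1*(-3) = 21 - 3 = 18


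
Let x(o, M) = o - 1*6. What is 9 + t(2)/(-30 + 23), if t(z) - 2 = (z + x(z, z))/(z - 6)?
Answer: 121/14 ≈ 8.6429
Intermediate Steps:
x(o, M) = -6 + o (x(o, M) = o - 6 = -6 + o)
t(z) = 2 + (-6 + 2*z)/(-6 + z) (t(z) = 2 + (z + (-6 + z))/(z - 6) = 2 + (-6 + 2*z)/(-6 + z))
9 + t(2)/(-30 + 23) = 9 + (2*(-9 + 2*2)/(-6 + 2))/(-30 + 23) = 9 + (2*(-9 + 4)/(-4))/(-7) = 9 + (2*(-¼)*(-5))*(-⅐) = 9 + (5/2)*(-⅐) = 9 - 5/14 = 121/14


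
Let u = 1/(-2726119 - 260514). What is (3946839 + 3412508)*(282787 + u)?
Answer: 6215564546827230990/2986633 ≈ 2.0811e+12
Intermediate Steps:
u = -1/2986633 (u = 1/(-2986633) = -1/2986633 ≈ -3.3483e-7)
(3946839 + 3412508)*(282787 + u) = (3946839 + 3412508)*(282787 - 1/2986633) = 7359347*(844580986170/2986633) = 6215564546827230990/2986633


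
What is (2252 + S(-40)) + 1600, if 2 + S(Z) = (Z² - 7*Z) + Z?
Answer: 5690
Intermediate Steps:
S(Z) = -2 + Z² - 6*Z (S(Z) = -2 + ((Z² - 7*Z) + Z) = -2 + (Z² - 6*Z) = -2 + Z² - 6*Z)
(2252 + S(-40)) + 1600 = (2252 + (-2 + (-40)² - 6*(-40))) + 1600 = (2252 + (-2 + 1600 + 240)) + 1600 = (2252 + 1838) + 1600 = 4090 + 1600 = 5690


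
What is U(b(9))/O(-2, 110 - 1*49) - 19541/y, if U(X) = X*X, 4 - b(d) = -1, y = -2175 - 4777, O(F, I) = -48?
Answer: 95521/41712 ≈ 2.2900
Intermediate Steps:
y = -6952
b(d) = 5 (b(d) = 4 - 1*(-1) = 4 + 1 = 5)
U(X) = X²
U(b(9))/O(-2, 110 - 1*49) - 19541/y = 5²/(-48) - 19541/(-6952) = 25*(-1/48) - 19541*(-1/6952) = -25/48 + 19541/6952 = 95521/41712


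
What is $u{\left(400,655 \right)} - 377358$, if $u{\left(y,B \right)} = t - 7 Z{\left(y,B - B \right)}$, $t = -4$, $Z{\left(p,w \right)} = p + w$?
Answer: $-380162$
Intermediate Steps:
$u{\left(y,B \right)} = -4 - 7 y$ ($u{\left(y,B \right)} = -4 - 7 \left(y + \left(B - B\right)\right) = -4 - 7 \left(y + 0\right) = -4 - 7 y$)
$u{\left(400,655 \right)} - 377358 = \left(-4 - 2800\right) - 377358 = -2804 - 377358 = -380162$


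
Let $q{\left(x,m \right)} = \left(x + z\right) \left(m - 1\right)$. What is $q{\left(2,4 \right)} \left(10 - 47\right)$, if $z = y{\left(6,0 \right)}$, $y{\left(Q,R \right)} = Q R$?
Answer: $-222$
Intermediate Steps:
$z = 0$ ($z = 6 \cdot 0 = 0$)
$q{\left(x,m \right)} = x \left(-1 + m\right)$ ($q{\left(x,m \right)} = \left(x + 0\right) \left(m - 1\right) = x \left(-1 + m\right)$)
$q{\left(2,4 \right)} \left(10 - 47\right) = 2 \left(-1 + 4\right) \left(10 - 47\right) = 2 \cdot 3 \left(-37\right) = 6 \left(-37\right) = -222$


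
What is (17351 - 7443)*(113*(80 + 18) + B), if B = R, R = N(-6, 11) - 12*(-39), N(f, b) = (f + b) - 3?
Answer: 114377952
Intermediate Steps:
N(f, b) = -3 + b + f (N(f, b) = (b + f) - 3 = -3 + b + f)
R = 470 (R = (-3 + 11 - 6) - 12*(-39) = 2 + 468 = 470)
B = 470
(17351 - 7443)*(113*(80 + 18) + B) = (17351 - 7443)*(113*(80 + 18) + 470) = 9908*(113*98 + 470) = 9908*(11074 + 470) = 9908*11544 = 114377952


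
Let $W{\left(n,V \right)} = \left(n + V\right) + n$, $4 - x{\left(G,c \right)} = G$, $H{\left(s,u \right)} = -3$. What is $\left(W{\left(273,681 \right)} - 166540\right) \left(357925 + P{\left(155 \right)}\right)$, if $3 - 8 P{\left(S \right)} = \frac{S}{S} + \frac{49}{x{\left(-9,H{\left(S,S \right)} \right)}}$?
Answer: $- \frac{6153640372401}{104} \approx -5.917 \cdot 10^{10}$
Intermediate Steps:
$x{\left(G,c \right)} = 4 - G$
$W{\left(n,V \right)} = V + 2 n$ ($W{\left(n,V \right)} = \left(V + n\right) + n = V + 2 n$)
$P{\left(S \right)} = - \frac{23}{104}$ ($P{\left(S \right)} = \frac{3}{8} - \frac{\frac{S}{S} + \frac{49}{4 - -9}}{8} = \frac{3}{8} - \frac{1 + \frac{49}{4 + 9}}{8} = \frac{3}{8} - \frac{1 + \frac{49}{13}}{8} = \frac{3}{8} - \frac{31}{52} = - \frac{23}{104}$)
$\left(W{\left(273,681 \right)} - 166540\right) \left(357925 + P{\left(155 \right)}\right) = \left(\left(681 + 2 \cdot 273\right) - 166540\right) \left(357925 - \frac{23}{104}\right) = \left(\left(681 + 546\right) - 166540\right) \frac{37224177}{104} = \left(1227 - 166540\right) \frac{37224177}{104} = \left(-165313\right) \frac{37224177}{104} = - \frac{6153640372401}{104}$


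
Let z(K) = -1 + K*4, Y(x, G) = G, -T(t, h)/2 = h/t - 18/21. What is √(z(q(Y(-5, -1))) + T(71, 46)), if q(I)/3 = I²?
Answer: 5*√112819/497 ≈ 3.3791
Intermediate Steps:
T(t, h) = 12/7 - 2*h/t (T(t, h) = -2*(h/t - 18/21) = -2*(h/t - 18*1/21) = -2*(h/t - 6/7) = -2*(-6/7 + h/t) = 12/7 - 2*h/t)
q(I) = 3*I²
z(K) = -1 + 4*K
√(z(q(Y(-5, -1))) + T(71, 46)) = √((-1 + 4*(3*(-1)²)) + (12/7 - 2*46/71)) = √((-1 + 4*(3*1)) + (12/7 - 2*46*1/71)) = √((-1 + 4*3) + (12/7 - 92/71)) = √((-1 + 12) + 208/497) = √(11 + 208/497) = √(5675/497) = 5*√112819/497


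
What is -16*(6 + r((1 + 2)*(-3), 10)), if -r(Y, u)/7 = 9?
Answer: 912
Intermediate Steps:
r(Y, u) = -63 (r(Y, u) = -7*9 = -63)
-16*(6 + r((1 + 2)*(-3), 10)) = -16*(6 - 63) = -16*(-57) = 912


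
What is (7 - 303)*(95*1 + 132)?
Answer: -67192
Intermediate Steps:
(7 - 303)*(95*1 + 132) = -296*(95 + 132) = -296*227 = -67192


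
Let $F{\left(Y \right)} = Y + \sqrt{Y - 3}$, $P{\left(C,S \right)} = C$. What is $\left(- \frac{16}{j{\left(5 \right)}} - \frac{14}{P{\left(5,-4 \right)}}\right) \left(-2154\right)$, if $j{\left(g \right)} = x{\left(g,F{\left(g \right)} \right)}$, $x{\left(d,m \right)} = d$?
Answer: $12924$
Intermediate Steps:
$F{\left(Y \right)} = Y + \sqrt{-3 + Y}$
$j{\left(g \right)} = g$
$\left(- \frac{16}{j{\left(5 \right)}} - \frac{14}{P{\left(5,-4 \right)}}\right) \left(-2154\right) = \left(- \frac{16}{5} - \frac{14}{5}\right) \left(-2154\right) = \left(-6\right) \left(-2154\right) = 12924$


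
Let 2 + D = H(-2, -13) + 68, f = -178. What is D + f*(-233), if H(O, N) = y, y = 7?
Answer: 41547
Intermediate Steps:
H(O, N) = 7
D = 73 (D = -2 + (7 + 68) = -2 + 75 = 73)
D + f*(-233) = 73 - 178*(-233) = 73 + 41474 = 41547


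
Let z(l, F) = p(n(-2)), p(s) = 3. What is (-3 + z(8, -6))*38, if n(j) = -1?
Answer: 0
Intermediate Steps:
z(l, F) = 3
(-3 + z(8, -6))*38 = (-3 + 3)*38 = 0*38 = 0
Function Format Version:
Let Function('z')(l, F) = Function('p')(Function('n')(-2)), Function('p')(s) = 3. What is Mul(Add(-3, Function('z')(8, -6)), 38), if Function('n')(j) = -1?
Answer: 0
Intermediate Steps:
Function('z')(l, F) = 3
Mul(Add(-3, Function('z')(8, -6)), 38) = Mul(Add(-3, 3), 38) = Mul(0, 38) = 0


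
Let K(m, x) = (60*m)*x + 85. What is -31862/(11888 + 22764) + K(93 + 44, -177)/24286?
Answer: -6398429499/105194809 ≈ -60.825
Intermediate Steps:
K(m, x) = 85 + 60*m*x (K(m, x) = 60*m*x + 85 = 85 + 60*m*x)
-31862/(11888 + 22764) + K(93 + 44, -177)/24286 = -31862/(11888 + 22764) + (85 + 60*(93 + 44)*(-177))/24286 = -31862/34652 + (85 + 60*137*(-177))*(1/24286) = -31862*1/34652 + (85 - 1454940)*(1/24286) = -15931/17326 - 1454855*1/24286 = -15931/17326 - 1454855/24286 = -6398429499/105194809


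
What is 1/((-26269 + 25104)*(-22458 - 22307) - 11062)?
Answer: 1/52140163 ≈ 1.9179e-8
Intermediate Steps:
1/((-26269 + 25104)*(-22458 - 22307) - 11062) = 1/(-1165*(-44765) - 11062) = 1/(52151225 - 11062) = 1/52140163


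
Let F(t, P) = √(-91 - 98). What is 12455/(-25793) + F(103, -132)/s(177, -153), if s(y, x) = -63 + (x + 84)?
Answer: -12455/25793 - I*√21/44 ≈ -0.48288 - 0.10415*I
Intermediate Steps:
F(t, P) = 3*I*√21 (F(t, P) = √(-189) = 3*I*√21)
s(y, x) = 21 + x (s(y, x) = -63 + (84 + x) = 21 + x)
12455/(-25793) + F(103, -132)/s(177, -153) = 12455/(-25793) + (3*I*√21)/(21 - 153) = 12455*(-1/25793) + (3*I*√21)/(-132) = -12455/25793 + (3*I*√21)*(-1/132) = -12455/25793 - I*√21/44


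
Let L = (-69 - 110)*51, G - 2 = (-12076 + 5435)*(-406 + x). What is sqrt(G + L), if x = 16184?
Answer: 15*I*sqrt(465737) ≈ 10237.0*I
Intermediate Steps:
G = -104781696 (G = 2 + (-12076 + 5435)*(-406 + 16184) = 2 - 6641*15778 = 2 - 104781698 = -104781696)
L = -9129 (L = -179*51 = -9129)
sqrt(G + L) = sqrt(-104781696 - 9129) = sqrt(-104790825) = 15*I*sqrt(465737)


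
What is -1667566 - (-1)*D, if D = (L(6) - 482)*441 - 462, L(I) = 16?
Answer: -1873534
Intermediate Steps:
D = -205968 (D = (16 - 482)*441 - 462 = -466*441 - 462 = -205506 - 462 = -205968)
-1667566 - (-1)*D = -1667566 - (-1)*(-205968) = -1667566 - 1*205968 = -1667566 - 205968 = -1873534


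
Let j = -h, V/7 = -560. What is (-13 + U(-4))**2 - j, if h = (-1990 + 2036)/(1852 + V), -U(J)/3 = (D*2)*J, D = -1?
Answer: 1415523/1034 ≈ 1369.0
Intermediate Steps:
V = -3920 (V = 7*(-560) = -3920)
U(J) = 6*J (U(J) = -3*(-1*2)*J = -(-6)*J = 6*J)
h = -23/1034 (h = (-1990 + 2036)/(1852 - 3920) = 46/(-2068) = 46*(-1/2068) = -23/1034 ≈ -0.022244)
j = 23/1034 (j = -1*(-23/1034) = 23/1034 ≈ 0.022244)
(-13 + U(-4))**2 - j = (-13 + 6*(-4))**2 - 1*23/1034 = (-13 - 24)**2 - 23/1034 = (-37)**2 - 23/1034 = 1369 - 23/1034 = 1415523/1034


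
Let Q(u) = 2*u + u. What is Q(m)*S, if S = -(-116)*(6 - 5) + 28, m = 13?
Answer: 5616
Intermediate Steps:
S = 144 (S = -(-116) + 28 = -29*(-4) + 28 = 116 + 28 = 144)
Q(u) = 3*u
Q(m)*S = (3*13)*144 = 39*144 = 5616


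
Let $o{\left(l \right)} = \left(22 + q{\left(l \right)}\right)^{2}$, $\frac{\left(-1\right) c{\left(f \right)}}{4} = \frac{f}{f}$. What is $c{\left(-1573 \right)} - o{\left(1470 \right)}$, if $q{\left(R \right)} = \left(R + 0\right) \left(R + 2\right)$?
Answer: $-4682298755048$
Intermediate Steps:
$q{\left(R \right)} = R \left(2 + R\right)$
$c{\left(f \right)} = -4$ ($c{\left(f \right)} = - 4 \frac{f}{f} = \left(-4\right) 1 = -4$)
$o{\left(l \right)} = \left(22 + l \left(2 + l\right)\right)^{2}$
$c{\left(-1573 \right)} - o{\left(1470 \right)} = -4 - \left(22 + 1470 \left(2 + 1470\right)\right)^{2} = -4 - \left(22 + 1470 \cdot 1472\right)^{2} = -4 - \left(22 + 2163840\right)^{2} = -4 - 2163862^{2} = -4 - 4682298755044 = -4682298755048$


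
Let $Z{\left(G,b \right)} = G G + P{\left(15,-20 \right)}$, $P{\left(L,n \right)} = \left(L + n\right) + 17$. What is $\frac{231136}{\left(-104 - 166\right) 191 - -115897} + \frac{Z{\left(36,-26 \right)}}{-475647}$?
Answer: $\frac{36618335092}{10198981523} \approx 3.5904$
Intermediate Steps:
$P{\left(L,n \right)} = 17 + L + n$
$Z{\left(G,b \right)} = 12 + G^{2}$ ($Z{\left(G,b \right)} = G G + \left(17 + 15 - 20\right) = G^{2} + 12 = 12 + G^{2}$)
$\frac{231136}{\left(-104 - 166\right) 191 - -115897} + \frac{Z{\left(36,-26 \right)}}{-475647} = \frac{231136}{\left(-104 - 166\right) 191 - -115897} + \frac{12 + 36^{2}}{-475647} = \frac{231136}{\left(-270\right) 191 + 115897} + \left(12 + 1296\right) \left(- \frac{1}{475647}\right) = \frac{231136}{-51570 + 115897} + 1308 \left(- \frac{1}{475647}\right) = \frac{231136}{64327} - \frac{436}{158549} = \frac{36618335092}{10198981523}$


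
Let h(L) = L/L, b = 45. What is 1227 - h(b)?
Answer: 1226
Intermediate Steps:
h(L) = 1
1227 - h(b) = 1227 - 1*1 = 1227 - 1 = 1226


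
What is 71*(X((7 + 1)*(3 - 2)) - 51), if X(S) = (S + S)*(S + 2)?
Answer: 7739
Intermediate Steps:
X(S) = 2*S*(2 + S) (X(S) = (2*S)*(2 + S) = 2*S*(2 + S))
71*(X((7 + 1)*(3 - 2)) - 51) = 71*(2*((7 + 1)*(3 - 2))*(2 + (7 + 1)*(3 - 2)) - 51) = 71*(2*(8*1)*(2 + 8*1) - 51) = 71*(2*8*(2 + 8) - 51) = 71*(2*8*10 - 51) = 71*(160 - 51) = 71*109 = 7739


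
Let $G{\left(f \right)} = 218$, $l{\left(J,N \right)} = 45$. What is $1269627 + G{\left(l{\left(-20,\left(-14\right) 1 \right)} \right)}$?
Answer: $1269845$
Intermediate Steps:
$1269627 + G{\left(l{\left(-20,\left(-14\right) 1 \right)} \right)} = 1269627 + 218 = 1269845$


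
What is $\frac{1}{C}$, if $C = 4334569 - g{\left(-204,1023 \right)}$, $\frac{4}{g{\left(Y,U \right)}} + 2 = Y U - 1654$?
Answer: $\frac{52587}{227941980004} \approx 2.307 \cdot 10^{-7}$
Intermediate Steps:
$g{\left(Y,U \right)} = \frac{4}{-1656 + U Y}$ ($g{\left(Y,U \right)} = \frac{4}{-2 + \left(Y U - 1654\right)} = \frac{4}{-2 + \left(U Y - 1654\right)} = \frac{4}{-2 + \left(-1654 + U Y\right)} = \frac{4}{-1656 + U Y}$)
$C = \frac{227941980004}{52587}$ ($C = 4334569 - \frac{4}{-1656 + 1023 \left(-204\right)} = 4334569 - \frac{4}{-1656 - 208692} = 4334569 - \frac{4}{-210348} = 4334569 - 4 \left(- \frac{1}{210348}\right) = 4334569 - - \frac{1}{52587} = 4334569 + \frac{1}{52587} = \frac{227941980004}{52587} \approx 4.3346 \cdot 10^{6}$)
$\frac{1}{C} = \frac{1}{\frac{227941980004}{52587}} = \frac{52587}{227941980004}$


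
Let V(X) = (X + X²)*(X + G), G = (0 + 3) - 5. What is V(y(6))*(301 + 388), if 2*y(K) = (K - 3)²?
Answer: 341055/8 ≈ 42632.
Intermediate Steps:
G = -2 (G = 3 - 5 = -2)
y(K) = (-3 + K)²/2 (y(K) = (K - 3)²/2 = (-3 + K)²/2)
V(X) = (-2 + X)*(X + X²) (V(X) = (X + X²)*(X - 2) = (X + X²)*(-2 + X) = (-2 + X)*(X + X²))
V(y(6))*(301 + 388) = (((-3 + 6)²/2)*(-2 + ((-3 + 6)²/2)² - (-3 + 6)²/2))*(301 + 388) = (((½)*3²)*(-2 + ((½)*3²)² - 3²/2))*689 = (((½)*9)*(-2 + ((½)*9)² - 9/2))*689 = (9*(-2 + (9/2)² - 1*9/2)/2)*689 = (9*(-2 + 81/4 - 9/2)/2)*689 = ((9/2)*(55/4))*689 = (495/8)*689 = 341055/8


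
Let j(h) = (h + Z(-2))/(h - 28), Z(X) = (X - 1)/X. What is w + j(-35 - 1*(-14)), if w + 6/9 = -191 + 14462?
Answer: 4195595/294 ≈ 14271.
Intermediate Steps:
Z(X) = (-1 + X)/X
w = 42811/3 (w = -⅔ + (-191 + 14462) = -⅔ + 14271 = 42811/3 ≈ 14270.)
j(h) = (3/2 + h)/(-28 + h) (j(h) = (h + (-1 - 2)/(-2))/(h - 28) = (h - ½*(-3))/(-28 + h) = (h + 3/2)/(-28 + h) = (3/2 + h)/(-28 + h))
w + j(-35 - 1*(-14)) = 42811/3 + (3/2 + (-35 - 1*(-14)))/(-28 + (-35 - 1*(-14))) = 42811/3 + (3/2 + (-35 + 14))/(-28 + (-35 + 14)) = 42811/3 + (3/2 - 21)/(-28 - 21) = 42811/3 - 39/2/(-49) = 42811/3 - 1/49*(-39/2) = 42811/3 + 39/98 = 4195595/294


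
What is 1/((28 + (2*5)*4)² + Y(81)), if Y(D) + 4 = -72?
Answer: 1/4548 ≈ 0.00021988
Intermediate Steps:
Y(D) = -76 (Y(D) = -4 - 72 = -76)
1/((28 + (2*5)*4)² + Y(81)) = 1/((28 + (2*5)*4)² - 76) = 1/((28 + 10*4)² - 76) = 1/((28 + 40)² - 76) = 1/(68² - 76) = 1/(4624 - 76) = 1/4548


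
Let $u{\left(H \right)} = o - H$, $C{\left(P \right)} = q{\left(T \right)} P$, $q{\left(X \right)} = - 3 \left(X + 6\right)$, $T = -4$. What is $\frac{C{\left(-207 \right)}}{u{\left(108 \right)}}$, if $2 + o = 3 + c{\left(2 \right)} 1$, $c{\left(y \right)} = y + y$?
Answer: $- \frac{1242}{103} \approx -12.058$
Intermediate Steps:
$c{\left(y \right)} = 2 y$
$q{\left(X \right)} = -18 - 3 X$ ($q{\left(X \right)} = - 3 \left(6 + X\right) = -18 - 3 X$)
$C{\left(P \right)} = - 6 P$ ($C{\left(P \right)} = \left(-18 - -12\right) P = \left(-18 + 12\right) P = - 6 P$)
$o = 5$ ($o = -2 + \left(3 + 2 \cdot 2 \cdot 1\right) = -2 + \left(3 + 4 \cdot 1\right) = -2 + \left(3 + 4\right) = -2 + 7 = 5$)
$u{\left(H \right)} = 5 - H$
$\frac{C{\left(-207 \right)}}{u{\left(108 \right)}} = \frac{\left(-6\right) \left(-207\right)}{5 - 108} = \frac{1242}{5 - 108} = \frac{1242}{-103} = 1242 \left(- \frac{1}{103}\right) = - \frac{1242}{103}$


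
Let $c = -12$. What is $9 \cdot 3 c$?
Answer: $-324$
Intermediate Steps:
$9 \cdot 3 c = 9 \cdot 3 \left(-12\right) = 27 \left(-12\right) = -324$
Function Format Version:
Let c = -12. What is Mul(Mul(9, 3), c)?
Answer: -324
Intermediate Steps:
Mul(Mul(9, 3), c) = Mul(Mul(9, 3), -12) = Mul(27, -12) = -324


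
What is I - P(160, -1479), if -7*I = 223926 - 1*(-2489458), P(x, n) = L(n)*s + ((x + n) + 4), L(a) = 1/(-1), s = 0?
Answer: -2704179/7 ≈ -3.8631e+5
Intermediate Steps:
L(a) = -1
P(x, n) = 4 + n + x (P(x, n) = -1*0 + ((x + n) + 4) = 0 + ((n + x) + 4) = 0 + (4 + n + x) = 4 + n + x)
I = -2713384/7 (I = -(223926 - 1*(-2489458))/7 = -(223926 + 2489458)/7 = -⅐*2713384 = -2713384/7 ≈ -3.8763e+5)
I - P(160, -1479) = -2713384/7 - (4 - 1479 + 160) = -2713384/7 - 1*(-1315) = -2713384/7 + 1315 = -2704179/7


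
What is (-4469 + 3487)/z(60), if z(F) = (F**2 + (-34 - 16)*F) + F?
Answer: -491/330 ≈ -1.4879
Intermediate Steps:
z(F) = F**2 - 49*F (z(F) = (F**2 - 50*F) + F = F**2 - 49*F)
(-4469 + 3487)/z(60) = (-4469 + 3487)/((60*(-49 + 60))) = -982/(60*11) = -982/660 = -982*1/660 = -491/330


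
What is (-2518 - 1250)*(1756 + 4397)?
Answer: -23184504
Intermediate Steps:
(-2518 - 1250)*(1756 + 4397) = -3768*6153 = -23184504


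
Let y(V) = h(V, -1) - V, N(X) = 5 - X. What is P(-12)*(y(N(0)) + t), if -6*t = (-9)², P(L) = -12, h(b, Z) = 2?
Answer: 198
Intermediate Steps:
t = -27/2 (t = -⅙*(-9)² = -⅙*81 = -27/2 ≈ -13.500)
y(V) = 2 - V
P(-12)*(y(N(0)) + t) = -12*((2 - (5 - 1*0)) - 27/2) = -12*((2 - (5 + 0)) - 27/2) = -12*((2 - 1*5) - 27/2) = -12*((2 - 5) - 27/2) = -12*(-3 - 27/2) = -12*(-33/2) = 198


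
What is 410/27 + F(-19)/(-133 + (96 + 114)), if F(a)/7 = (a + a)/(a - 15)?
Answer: 77183/5049 ≈ 15.287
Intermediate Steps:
F(a) = 14*a/(-15 + a) (F(a) = 7*((a + a)/(a - 15)) = 7*((2*a)/(-15 + a)) = 7*(2*a/(-15 + a)) = 14*a/(-15 + a))
410/27 + F(-19)/(-133 + (96 + 114)) = 410/27 + (14*(-19)/(-15 - 19))/(-133 + (96 + 114)) = 410*(1/27) + (14*(-19)/(-34))/(-133 + 210) = 410/27 + (14*(-19)*(-1/34))/77 = 410/27 + (133/17)*(1/77) = 410/27 + 19/187 = 77183/5049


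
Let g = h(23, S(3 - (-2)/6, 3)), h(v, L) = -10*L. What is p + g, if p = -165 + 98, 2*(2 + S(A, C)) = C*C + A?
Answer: -326/3 ≈ -108.67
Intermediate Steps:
S(A, C) = -2 + A/2 + C²/2 (S(A, C) = -2 + (C*C + A)/2 = -2 + (C² + A)/2 = -2 + (A + C²)/2 = -2 + (A/2 + C²/2) = -2 + A/2 + C²/2)
g = -125/3 (g = -10*(-2 + (3 - (-2)/6)/2 + (½)*3²) = -10*(-2 + (3 - (-2)/6)/2 + (½)*9) = -10*(-2 + (3 - 1*(-⅓))/2 + 9/2) = -10*(-2 + (3 + ⅓)/2 + 9/2) = -10*(-2 + (½)*(10/3) + 9/2) = -10*(-2 + 5/3 + 9/2) = -10*25/6 = -125/3 ≈ -41.667)
p = -67
p + g = -67 - 125/3 = -326/3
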